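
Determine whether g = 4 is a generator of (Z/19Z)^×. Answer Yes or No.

φ(19) = 19 − 1 = 18 = 2 · 3^2.
Test 4^(18/q) mod 19 for each prime factor q of 18:
4^9 ≡ 1 (mod 19)  [q = 2: ≡ 1 ✗]
4^6 ≡ 11 (mod 19)  [q = 3: ≢ 1 ✓]
Since 4^9 ≡ 1, the order of 4 divides 9 < 18, so 4 is not a primitive root.

No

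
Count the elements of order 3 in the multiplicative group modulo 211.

2

φ(211) = 211 − 1 = 210 = 2 · 3 · 5 · 7.
(Z/211Z)^× is cyclic (|G| = 210); a cyclic group of order m has exactly φ(d) elements of each order d | m, and none otherwise.
3 | 210, and φ(3) = 3 − 1 = 2.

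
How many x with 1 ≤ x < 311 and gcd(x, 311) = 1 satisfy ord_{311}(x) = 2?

1

φ(311) = 311 − 1 = 310 = 2 · 5 · 31.
(Z/311Z)^× is cyclic (|G| = 310); a cyclic group of order m has exactly φ(d) elements of each order d | m, and none otherwise.
2 | 310, and φ(2) = 2 − 1 = 1.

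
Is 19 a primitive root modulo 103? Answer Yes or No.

No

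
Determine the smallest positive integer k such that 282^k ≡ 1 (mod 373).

Since 282 ∈ (Z/373Z)^×, its order divides φ(373) = 373 − 1 = 372 = 2^2 · 3 · 31.
Divisors of 372: 1, 2, 3, 4, 6, 12, 31, 62, 93, 124, 186, 372.
Test each divisor d:
282^1 ≡ 282
282^2 ≡ 75
282^3 ≡ 262
282^4 ≡ 30
282^6 ≡ 12
282^12 ≡ 144
282^31 ≡ 372
282^62 ≡ 1
Hence ord(282) = 62.

62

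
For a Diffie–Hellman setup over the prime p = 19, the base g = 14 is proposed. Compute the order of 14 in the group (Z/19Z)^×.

ord(14) | φ(19) = 19 − 1 = 18 = 2 · 3^2.
Divisors of 18: 1, 2, 3, 6, 9, 18.
Test each divisor d:
14^1 ≡ 14 (mod 19)
14^2 ≡ 6 (mod 19)
14^3 ≡ 8 (mod 19)
14^6 ≡ 7 (mod 19)
14^9 ≡ 18 (mod 19)
14^18 ≡ 1 (mod 19) ✓
So ord_19(14) = 18.

18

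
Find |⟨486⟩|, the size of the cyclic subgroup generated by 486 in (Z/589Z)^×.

The order of 486 must divide φ(589) = φ(19·31) = (19−1)·(31−1) = 18·30 = 540 = 2^2 · 3^3 · 5.
Divisors of 540: 1, 2, 3, 4, 5, 6, 9, 10, 12, 15, 18, 20, 27, 30, 36, 45, 54, 60, 90, 108, 135, 180, 270, 540.
Check 486^d mod 589 for each divisor in increasing order:
486^1 ≡ 486 (mod 589)
486^2 ≡ 7 (mod 589)
486^3 ≡ 457 (mod 589)
486^4 ≡ 49 (mod 589)
486^5 ≡ 254 (mod 589)
486^6 ≡ 343 (mod 589)
486^9 ≡ 77 (mod 589)
486^10 ≡ 315 (mod 589)
486^12 ≡ 438 (mod 589)
486^15 ≡ 495 (mod 589)
486^18 ≡ 39 (mod 589)
486^20 ≡ 273 (mod 589)
486^27 ≡ 58 (mod 589)
486^30 ≡ 1 (mod 589) ✓
Therefore the multiplicative order of 486 modulo 589 is 30.

30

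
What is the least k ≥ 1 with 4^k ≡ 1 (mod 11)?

5

By Lagrange's theorem, ord_11(4) divides φ(11) = 11 − 1 = 10 = 2 · 5.
Divisors of 10: 1, 2, 5, 10.
Evaluate successive powers at the divisors of 10:
4^1 ≡ 4
4^2 ≡ 5
4^5 ≡ 1
Therefore the multiplicative order of 4 modulo 11 is 5.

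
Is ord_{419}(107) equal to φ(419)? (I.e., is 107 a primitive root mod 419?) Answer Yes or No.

No

φ(419) = 419 − 1 = 418 = 2 · 11 · 19.
An element g generates (Z/419Z)^× iff g^(418/q) ≢ 1 (mod 419) for each prime q ∈ {2, 11, 19}.
107^209 ≡ 1 (mod 419)  [q = 2: ≡ 1 ✗]
107^38 ≡ 1 (mod 419)  [q = 11: ≡ 1 ✗]
107^22 ≡ 306 (mod 419)  [q = 19: ≢ 1 ✓]
The check at q = 2 fails, so 107 generates a proper subgroup.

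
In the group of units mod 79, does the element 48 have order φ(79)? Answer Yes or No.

Yes

φ(79) = 79 − 1 = 78 = 2 · 3 · 13.
48 is a primitive root mod 79 iff 48^(φ(79)/q) ≢ 1 for every prime q | φ(79), i.e. q ∈ {2, 3, 13}.
48^39 ≡ 78 (mod 79)  [q = 2: ≢ 1 ✓]
48^26 ≡ 55 (mod 79)  [q = 3: ≢ 1 ✓]
48^6 ≡ 64 (mod 79)  [q = 13: ≢ 1 ✓]
All checks pass, so 48 has order 78 and is a primitive root modulo 79.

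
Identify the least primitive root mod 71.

7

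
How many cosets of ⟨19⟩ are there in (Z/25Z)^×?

2

The order of 19 must divide φ(25) = φ(5^2) = 5·(5−1) = 20 = 2^2 · 5.
Divisors of 20: 1, 2, 4, 5, 10, 20.
Check 19^d mod 25 for each divisor in increasing order:
19^1 ≡ 19
19^2 ≡ 11
19^4 ≡ 21
19^5 ≡ 24
19^10 ≡ 1
The order of 19 is 10, so the subgroup it generates has 10 elements.
The index is φ(25) / ord(19) = 20 / 10 = 2.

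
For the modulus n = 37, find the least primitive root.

2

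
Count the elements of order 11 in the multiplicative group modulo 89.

10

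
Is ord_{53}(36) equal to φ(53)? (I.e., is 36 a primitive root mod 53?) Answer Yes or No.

No

φ(53) = 53 − 1 = 52 = 2^2 · 13.
An element g generates (Z/53Z)^× iff g^(52/q) ≢ 1 (mod 53) for each prime q ∈ {2, 13}.
36^26 ≡ 1 (mod 53)  [q = 2: ≡ 1 ✗]
36^4 ≡ 46 (mod 53)  [q = 13: ≢ 1 ✓]
36^26 ≡ 1 shows ord(36) | 26, strictly less than φ(53); not a primitive root.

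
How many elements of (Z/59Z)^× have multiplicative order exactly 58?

28

φ(59) = 59 − 1 = 58 = 2 · 29.
Since (Z/59Z)^× is cyclic of order 58, the number of elements of order d is φ(d) when d | 58 and 0 otherwise.
58 = 2 · 29 divides 58, and φ(58) = 28.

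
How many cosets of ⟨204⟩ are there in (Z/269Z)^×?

4

The order of 204 must divide φ(269) = 269 − 1 = 268 = 2^2 · 67.
Divisors of 268: 1, 2, 4, 67, 134, 268.
Compute 204^d (mod 269) for the divisors d until we hit 1:
204^1 ≡ 204 (mod 269)
204^2 ≡ 190 (mod 269)
204^4 ≡ 54 (mod 269)
204^67 ≡ 1 (mod 269) ✓
The order of 204 is 67, so the subgroup it generates has 67 elements.
Index = |(Z/269Z)^×| / |⟨204⟩| = 268 / 67 = 4.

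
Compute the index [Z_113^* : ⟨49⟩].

By Lagrange's theorem, ord_113(49) divides φ(113) = 113 − 1 = 112 = 2^4 · 7.
Divisors of 112: 1, 2, 4, 7, 8, 14, 16, 28, 56, 112.
Compute 49^d (mod 113) for the divisors d until we hit 1:
49^1 ≡ 49 (mod 113)
49^2 ≡ 28 (mod 113)
49^4 ≡ 106 (mod 113)
49^7 ≡ 1 (mod 113) ✓
The order of 49 is 7, so the subgroup it generates has 7 elements.
Index = |(Z/113Z)^×| / |⟨49⟩| = 112 / 7 = 16.

16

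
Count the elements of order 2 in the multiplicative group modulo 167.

1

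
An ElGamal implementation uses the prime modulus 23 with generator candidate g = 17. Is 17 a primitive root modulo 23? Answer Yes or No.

Yes

φ(23) = 23 − 1 = 22 = 2 · 11.
Test 17^(22/q) mod 23 for each prime factor q of 22:
17^11 ≡ 22 (mod 23)  [q = 2: ≢ 1 ✓]
17^2 ≡ 13 (mod 23)  [q = 11: ≢ 1 ✓]
None equal 1, so ord_23(17) = 22: 17 is a primitive root.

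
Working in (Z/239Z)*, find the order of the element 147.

119

By Lagrange's theorem, ord_239(147) divides φ(239) = 239 − 1 = 238 = 2 · 7 · 17.
Divisors of 238: 1, 2, 7, 14, 17, 34, 119, 238.
Evaluate successive powers at the divisors of 238:
147^1 ≡ 147 (mod 239)
147^2 ≡ 99 (mod 239)
147^7 ≡ 187 (mod 239)
147^14 ≡ 75 (mod 239)
147^17 ≡ 201 (mod 239)
147^34 ≡ 10 (mod 239)
147^119 ≡ 1 (mod 239) ✓
The smallest such exponent is 119, so the order of 147 is 119.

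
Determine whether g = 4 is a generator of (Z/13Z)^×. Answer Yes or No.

No

φ(13) = 13 − 1 = 12 = 2^2 · 3.
It suffices to check that the order of 4 is not a proper divisor of 12: compute 4^(12/q) for q ∈ {2, 3}.
4^6 ≡ 1 (mod 13)  [q = 2: ≡ 1 ✗]
4^4 ≡ 9 (mod 13)  [q = 3: ≢ 1 ✓]
4^6 ≡ 1 shows ord(4) | 6, strictly less than φ(13); not a primitive root.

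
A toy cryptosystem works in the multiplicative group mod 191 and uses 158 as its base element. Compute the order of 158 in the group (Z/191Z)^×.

Since 158 ∈ (Z/191Z)^×, its order divides φ(191) = 191 − 1 = 190 = 2 · 5 · 19.
Divisors of 190: 1, 2, 5, 10, 19, 38, 95, 190.
Check 158^d mod 191 for each divisor in increasing order:
158^1 ≡ 158 (mod 191)
158^2 ≡ 134 (mod 191)
158^5 ≡ 125 (mod 191)
158^10 ≡ 154 (mod 191)
158^19 ≡ 109 (mod 191)
158^38 ≡ 39 (mod 191)
158^95 ≡ 1 (mod 191) ✓
Hence ord(158) = 95.

95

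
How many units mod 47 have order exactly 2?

1

φ(47) = 47 − 1 = 46 = 2 · 23.
(Z/47Z)^× is cyclic (|G| = 46); a cyclic group of order m has exactly φ(d) elements of each order d | m, and none otherwise.
2 | 46, and φ(2) = 2 − 1 = 1.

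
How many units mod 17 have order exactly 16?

φ(17) = 17 − 1 = 16 = 2^4.
Since (Z/17Z)^× is cyclic of order 16, the number of elements of order d is φ(d) when d | 16 and 0 otherwise.
16 = 2^4 divides 16, and φ(16) = 8.

8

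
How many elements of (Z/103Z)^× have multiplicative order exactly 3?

2

φ(103) = 103 − 1 = 102 = 2 · 3 · 17.
(Z/103Z)^× is cyclic (|G| = 102); a cyclic group of order m has exactly φ(d) elements of each order d | m, and none otherwise.
3 | 102, and φ(3) = 3 − 1 = 2.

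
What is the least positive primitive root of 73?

φ(73) = 73 − 1 = 72 = 2^3 · 3^2.
g is a primitive root iff g^(72/q) ≢ 1 (mod 73) for each prime q ∈ {2, 3}.
g = 2: 2^36 ≡ 1 — hits 1, so not a primitive root.
g = 3: 3^36 ≡ 1 — hits 1, so not a primitive root.
g = 4: 4^36 ≡ 1 — hits 1, so not a primitive root.
g = 5: 5^36 ≡ 72; 5^24 ≡ 8 — none is 1, so 5 is a primitive root.
Hence the least primitive root of 73 is 5.

5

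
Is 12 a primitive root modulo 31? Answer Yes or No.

Yes

φ(31) = 31 − 1 = 30 = 2 · 3 · 5.
An element g generates (Z/31Z)^× iff g^(30/q) ≢ 1 (mod 31) for each prime q ∈ {2, 3, 5}.
12^15 ≡ 30 (mod 31)  [q = 2: ≢ 1 ✓]
12^10 ≡ 25 (mod 31)  [q = 3: ≢ 1 ✓]
12^6 ≡ 2 (mod 31)  [q = 5: ≢ 1 ✓]
Every test exponent gives a nontrivial residue, hence 12 generates the full group.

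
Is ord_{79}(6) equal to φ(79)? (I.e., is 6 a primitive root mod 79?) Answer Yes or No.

φ(79) = 79 − 1 = 78 = 2 · 3 · 13.
An element g generates (Z/79Z)^× iff g^(78/q) ≢ 1 (mod 79) for each prime q ∈ {2, 3, 13}.
6^39 ≡ 78 (mod 79)  [q = 2: ≢ 1 ✓]
6^26 ≡ 55 (mod 79)  [q = 3: ≢ 1 ✓]
6^6 ≡ 46 (mod 79)  [q = 13: ≢ 1 ✓]
Every test exponent gives a nontrivial residue, hence 6 generates the full group.

Yes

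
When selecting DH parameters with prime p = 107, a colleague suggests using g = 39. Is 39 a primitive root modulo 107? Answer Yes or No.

No

φ(107) = 107 − 1 = 106 = 2 · 53.
Test 39^(106/q) mod 107 for each prime factor q of 106:
39^53 ≡ 1 (mod 107)  [q = 2: ≡ 1 ✗]
39^2 ≡ 23 (mod 107)  [q = 53: ≢ 1 ✓]
The check at q = 2 fails, so 39 generates a proper subgroup.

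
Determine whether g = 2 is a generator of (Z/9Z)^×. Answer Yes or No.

φ(9) = φ(3^2) = 3·(3−1) = 6 = 2 · 3.
It suffices to check that the order of 2 is not a proper divisor of 6: compute 2^(6/q) for q ∈ {2, 3}.
2^3 ≡ 8 (mod 9)  [q = 2: ≢ 1 ✓]
2^2 ≡ 4 (mod 9)  [q = 3: ≢ 1 ✓]
Every test exponent gives a nontrivial residue, hence 2 generates the full group.

Yes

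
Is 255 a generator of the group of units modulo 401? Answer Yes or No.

No

φ(401) = 401 − 1 = 400 = 2^4 · 5^2.
255 is a primitive root mod 401 iff 255^(φ(401)/q) ≢ 1 for every prime q | φ(401), i.e. q ∈ {2, 5}.
255^200 ≡ 1 (mod 401)  [q = 2: ≡ 1 ✗]
255^80 ≡ 372 (mod 401)  [q = 5: ≢ 1 ✓]
Since 255^200 ≡ 1, the order of 255 divides 200 < 400, so 255 is not a primitive root.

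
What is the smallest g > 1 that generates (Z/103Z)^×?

φ(103) = 103 − 1 = 102 = 2 · 3 · 17.
g is a primitive root iff g^(102/q) ≢ 1 (mod 103) for each prime q ∈ {2, 3, 17}.
g = 2: 2^51 ≡ 1 — hits 1, so not a primitive root.
g = 3: 3^51 ≡ 102; 3^34 ≡ 1 — hits 1, so not a primitive root.
g = 4: 4^51 ≡ 1 — hits 1, so not a primitive root.
g = 5: 5^51 ≡ 102; 5^34 ≡ 56; 5^6 ≡ 72 — none is 1, so 5 is a primitive root.
So 5 is the smallest generator of (Z/103Z)^×.

5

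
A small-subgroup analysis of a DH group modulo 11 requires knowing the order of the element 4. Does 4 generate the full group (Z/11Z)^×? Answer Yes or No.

φ(11) = 11 − 1 = 10 = 2 · 5.
An element g generates (Z/11Z)^× iff g^(10/q) ≢ 1 (mod 11) for each prime q ∈ {2, 5}.
4^5 ≡ 1 (mod 11)  [q = 2: ≡ 1 ✗]
4^2 ≡ 5 (mod 11)  [q = 5: ≢ 1 ✓]
4^5 ≡ 1 shows ord(4) | 5, strictly less than φ(11); not a primitive root.

No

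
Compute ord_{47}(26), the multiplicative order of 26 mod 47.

46

ord(26) | φ(47) = 47 − 1 = 46 = 2 · 23.
Divisors of 46: 1, 2, 23, 46.
Check 26^d mod 47 for each divisor in increasing order:
26^1 ≡ 26 (mod 47)
26^2 ≡ 18 (mod 47)
26^23 ≡ 46 (mod 47)
26^46 ≡ 1 (mod 47) ✓
The smallest such exponent is 46, so the order of 26 is 46.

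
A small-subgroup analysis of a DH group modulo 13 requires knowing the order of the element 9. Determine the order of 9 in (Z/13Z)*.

3

ord(9) | φ(13) = 13 − 1 = 12 = 2^2 · 3.
Divisors of 12: 1, 2, 3, 4, 6, 12.
Test each divisor d:
9^1 ≡ 9
9^2 ≡ 3
9^3 ≡ 1
Therefore the multiplicative order of 9 modulo 13 is 3.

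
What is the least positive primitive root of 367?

6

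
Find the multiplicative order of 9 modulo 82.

The order of 9 must divide φ(82) = φ(2)·φ(41) = 1·40 = 40 = 2^3 · 5.
Divisors of 40: 1, 2, 4, 5, 8, 10, 20, 40.
Compute 9^d (mod 82) for the divisors d until we hit 1:
9^1 ≡ 9
9^2 ≡ 81
9^4 ≡ 1
So ord_82(9) = 4.

4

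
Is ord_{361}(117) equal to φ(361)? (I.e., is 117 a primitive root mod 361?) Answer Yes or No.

Yes

φ(361) = φ(19^2) = 19·(19−1) = 342 = 2 · 3^2 · 19.
Test 117^(342/q) mod 361 for each prime factor q of 342:
117^171 ≡ 360 (mod 361)  [q = 2: ≢ 1 ✓]
117^114 ≡ 292 (mod 361)  [q = 3: ≢ 1 ✓]
117^18 ≡ 305 (mod 361)  [q = 19: ≢ 1 ✓]
All checks pass, so 117 has order 342 and is a primitive root modulo 361.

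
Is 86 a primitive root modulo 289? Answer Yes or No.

No

φ(289) = φ(17^2) = 17·(17−1) = 272 = 2^4 · 17.
86 is a primitive root mod 289 iff 86^(φ(289)/q) ≢ 1 for every prime q | φ(289), i.e. q ∈ {2, 17}.
86^136 ≡ 1 (mod 289)  [q = 2: ≡ 1 ✗]
86^16 ≡ 205 (mod 289)  [q = 17: ≢ 1 ✓]
86^136 ≡ 1 shows ord(86) | 136, strictly less than φ(289); not a primitive root.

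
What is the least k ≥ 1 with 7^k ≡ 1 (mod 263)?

The order of 7 must divide φ(263) = 263 − 1 = 262 = 2 · 131.
Divisors of 262: 1, 2, 131, 262.
Test each divisor d:
7^1 ≡ 7 (mod 263)
7^2 ≡ 49 (mod 263)
7^131 ≡ 262 (mod 263)
7^262 ≡ 1 (mod 263) ✓
The smallest such exponent is 262, so the order of 7 is 262.

262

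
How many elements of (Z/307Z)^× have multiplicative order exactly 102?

φ(307) = 307 − 1 = 306 = 2 · 3^2 · 17.
In a cyclic group of order 306, there are φ(d) elements of order d for each divisor d of 306, and zero for non-divisors.
102 = 2 · 3 · 17 divides 306, and φ(102) = 32.

32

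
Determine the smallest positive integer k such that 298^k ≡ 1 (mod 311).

Since 298 ∈ (Z/311Z)^×, its order divides φ(311) = 311 − 1 = 310 = 2 · 5 · 31.
Divisors of 310: 1, 2, 5, 10, 31, 62, 155, 310.
Evaluate successive powers at the divisors of 310:
298^1 ≡ 298 (mod 311)
298^2 ≡ 169 (mod 311)
298^5 ≡ 41 (mod 311)
298^10 ≡ 126 (mod 311)
298^31 ≡ 310 (mod 311)
298^62 ≡ 1 (mod 311) ✓
Therefore the multiplicative order of 298 modulo 311 is 62.

62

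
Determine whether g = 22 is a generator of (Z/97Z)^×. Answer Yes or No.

φ(97) = 97 − 1 = 96 = 2^5 · 3.
An element g generates (Z/97Z)^× iff g^(96/q) ≢ 1 (mod 97) for each prime q ∈ {2, 3}.
22^48 ≡ 1 (mod 97)  [q = 2: ≡ 1 ✗]
22^32 ≡ 1 (mod 97)  [q = 3: ≡ 1 ✗]
The check at q = 2 fails, so 22 generates a proper subgroup.

No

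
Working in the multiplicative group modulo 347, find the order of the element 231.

346

By Lagrange's theorem, ord_347(231) divides φ(347) = 347 − 1 = 346 = 2 · 173.
Divisors of 346: 1, 2, 173, 346.
Evaluate successive powers at the divisors of 346:
231^1 ≡ 231 (mod 347)
231^2 ≡ 270 (mod 347)
231^173 ≡ 346 (mod 347)
231^346 ≡ 1 (mod 347) ✓
So ord_347(231) = 346.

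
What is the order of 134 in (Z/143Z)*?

By Lagrange's theorem, ord_143(134) divides φ(143) = φ(11·13) = (11−1)·(13−1) = 10·12 = 120 = 2^3 · 3 · 5.
Divisors of 120: 1, 2, 3, 4, 5, 6, 8, 10, 12, 15, 20, 24, 30, 40, 60, 120.
Check 134^d mod 143 for each divisor in increasing order:
134^1 ≡ 134
134^2 ≡ 81
134^3 ≡ 129
134^4 ≡ 126
134^5 ≡ 10
134^6 ≡ 53
134^8 ≡ 3
134^10 ≡ 100
134^12 ≡ 92
134^15 ≡ 142
134^20 ≡ 133
134^24 ≡ 27
134^30 ≡ 1
Therefore the multiplicative order of 134 modulo 143 is 30.

30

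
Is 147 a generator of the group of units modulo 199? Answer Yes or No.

No

φ(199) = 199 − 1 = 198 = 2 · 3^2 · 11.
An element g generates (Z/199Z)^× iff g^(198/q) ≢ 1 (mod 199) for each prime q ∈ {2, 3, 11}.
147^99 ≡ 198 (mod 199)  [q = 2: ≢ 1 ✓]
147^66 ≡ 1 (mod 199)  [q = 3: ≡ 1 ✗]
147^18 ≡ 121 (mod 199)  [q = 11: ≢ 1 ✓]
Since 147^66 ≡ 1, the order of 147 divides 66 < 198, so 147 is not a primitive root.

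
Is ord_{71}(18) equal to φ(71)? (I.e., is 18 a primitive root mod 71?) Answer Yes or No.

No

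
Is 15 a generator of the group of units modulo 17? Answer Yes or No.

No

φ(17) = 17 − 1 = 16 = 2^4.
It suffices to check that the order of 15 is not a proper divisor of 16: compute 15^(16/q) for q ∈ {2}.
15^8 ≡ 1 (mod 17)  [q = 2: ≡ 1 ✗]
Since 15^8 ≡ 1, the order of 15 divides 8 < 16, so 15 is not a primitive root.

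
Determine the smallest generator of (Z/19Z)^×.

2

φ(19) = 19 − 1 = 18 = 2 · 3^2.
Test candidates g = 2, 3, … against the prime factors q ∈ {2, 3} of φ(19): g is a generator iff g^(18/q) ≢ 1 for every such q.
g = 2: 2^9 ≡ 18; 2^6 ≡ 7 — none is 1, so 2 is a primitive root.
So 2 is the smallest generator of (Z/19Z)^×.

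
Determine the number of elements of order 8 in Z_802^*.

φ(802) = φ(2)·φ(401) = 1·400 = 400 = 2^4 · 5^2.
(Z/802Z)^× is cyclic (|G| = 400); a cyclic group of order m has exactly φ(d) elements of each order d | m, and none otherwise.
8 = 2^3 divides 400, and φ(8) = 4.

4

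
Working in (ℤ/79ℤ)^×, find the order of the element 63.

78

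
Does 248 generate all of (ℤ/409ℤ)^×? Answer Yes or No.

No

φ(409) = 409 − 1 = 408 = 2^3 · 3 · 17.
248 is a primitive root mod 409 iff 248^(φ(409)/q) ≢ 1 for every prime q | φ(409), i.e. q ∈ {2, 3, 17}.
248^204 ≡ 408 (mod 409)  [q = 2: ≢ 1 ✓]
248^136 ≡ 1 (mod 409)  [q = 3: ≡ 1 ✗]
248^24 ≡ 30 (mod 409)  [q = 17: ≢ 1 ✓]
The check at q = 3 fails, so 248 generates a proper subgroup.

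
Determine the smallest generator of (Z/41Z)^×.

φ(41) = 41 − 1 = 40 = 2^3 · 5.
g is a primitive root iff g^(40/q) ≢ 1 (mod 41) for each prime q ∈ {2, 5}.
g = 2: 2^20 ≡ 1 — hits 1, so not a primitive root.
g = 3: 3^20 ≡ 40; 3^8 ≡ 1 — hits 1, so not a primitive root.
g = 4: 4^20 ≡ 1 — hits 1, so not a primitive root.
g = 5: 5^20 ≡ 1 — hits 1, so not a primitive root.
g = 6: 6^20 ≡ 40; 6^8 ≡ 10 — none is 1, so 6 is a primitive root.
Hence the least primitive root of 41 is 6.

6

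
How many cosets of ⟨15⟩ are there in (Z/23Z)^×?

ord(15) | φ(23) = 23 − 1 = 22 = 2 · 11.
Divisors of 22: 1, 2, 11, 22.
Evaluate successive powers at the divisors of 22:
15^1 ≡ 15 (mod 23)
15^2 ≡ 18 (mod 23)
15^11 ≡ 22 (mod 23)
15^22 ≡ 1 (mod 23) ✓
So ord_23(15) = 22, hence |⟨15⟩| = 22.
Index = |(Z/23Z)^×| / |⟨15⟩| = 22 / 22 = 1.

1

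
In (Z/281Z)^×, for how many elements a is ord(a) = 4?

φ(281) = 281 − 1 = 280 = 2^3 · 5 · 7.
(Z/281Z)^× is cyclic (|G| = 280); a cyclic group of order m has exactly φ(d) elements of each order d | m, and none otherwise.
4 = 2^2 divides 280, and φ(4) = 2.

2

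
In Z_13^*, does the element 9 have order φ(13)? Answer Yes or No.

φ(13) = 13 − 1 = 12 = 2^2 · 3.
Test 9^(12/q) mod 13 for each prime factor q of 12:
9^6 ≡ 1 (mod 13)  [q = 2: ≡ 1 ✗]
9^4 ≡ 9 (mod 13)  [q = 3: ≢ 1 ✓]
9^6 ≡ 1 shows ord(9) | 6, strictly less than φ(13); not a primitive root.

No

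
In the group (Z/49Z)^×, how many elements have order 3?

2

φ(49) = φ(7^2) = 7·(7−1) = 42 = 2 · 3 · 7.
(Z/49Z)^× is cyclic (|G| = 42); a cyclic group of order m has exactly φ(d) elements of each order d | m, and none otherwise.
3 | 42, and φ(3) = 3 − 1 = 2.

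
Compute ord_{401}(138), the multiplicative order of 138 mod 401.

200

Since 138 ∈ (Z/401Z)^×, its order divides φ(401) = 401 − 1 = 400 = 2^4 · 5^2.
Divisors of 400: 1, 2, 4, 5, 8, 10, 16, 20, 25, 40, 50, 80, 100, 200, 400.
Test each divisor d:
138^1 ≡ 138 (mod 401)
138^2 ≡ 197 (mod 401)
138^4 ≡ 313 (mod 401)
138^5 ≡ 287 (mod 401)
138^8 ≡ 125 (mod 401)
138^10 ≡ 164 (mod 401)
138^16 ≡ 387 (mod 401)
138^20 ≡ 29 (mod 401)
138^25 ≡ 303 (mod 401)
138^40 ≡ 39 (mod 401)
138^50 ≡ 381 (mod 401)
138^80 ≡ 318 (mod 401)
138^100 ≡ 400 (mod 401)
138^200 ≡ 1 (mod 401) ✓
The smallest such exponent is 200, so the order of 138 is 200.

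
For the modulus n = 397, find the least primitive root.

5

φ(397) = 397 − 1 = 396 = 2^2 · 3^2 · 11.
Test candidates g = 2, 3, … against the prime factors q ∈ {2, 3, 11} of φ(397): g is a generator iff g^(396/q) ≢ 1 for every such q.
g = 2: 2^198 ≡ 396; 2^132 ≡ 1 — hits 1, so not a primitive root.
g = 3: 3^198 ≡ 1 — hits 1, so not a primitive root.
g = 4: 4^198 ≡ 1 — hits 1, so not a primitive root.
g = 5: 5^198 ≡ 396; 5^132 ≡ 362; 5^36 ≡ 290 — none is 1, so 5 is a primitive root.
So 5 is the smallest generator of (Z/397Z)^×.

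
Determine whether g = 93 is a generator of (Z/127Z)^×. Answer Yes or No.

φ(127) = 127 − 1 = 126 = 2 · 3^2 · 7.
It suffices to check that the order of 93 is not a proper divisor of 126: compute 93^(126/q) for q ∈ {2, 3, 7}.
93^63 ≡ 126 (mod 127)  [q = 2: ≢ 1 ✓]
93^42 ≡ 19 (mod 127)  [q = 3: ≢ 1 ✓]
93^18 ≡ 8 (mod 127)  [q = 7: ≢ 1 ✓]
All checks pass, so 93 has order 126 and is a primitive root modulo 127.

Yes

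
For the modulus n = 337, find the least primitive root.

10

φ(337) = 337 − 1 = 336 = 2^4 · 3 · 7.
g is a primitive root iff g^(336/q) ≢ 1 (mod 337) for each prime q ∈ {2, 3, 7}.
g = 2: 2^168 ≡ 1 — hits 1, so not a primitive root.
g = 3: 3^168 ≡ 1 — hits 1, so not a primitive root.
g = 4: 4^168 ≡ 1 — hits 1, so not a primitive root.
g = 5: 5^168 ≡ 336; 5^112 ≡ 1 — hits 1, so not a primitive root.
g = 6: 6^168 ≡ 1 — hits 1, so not a primitive root.
g = 7: 7^168 ≡ 1 — hits 1, so not a primitive root.
g = 8: 8^168 ≡ 1 — hits 1, so not a primitive root.
g = 9: 9^168 ≡ 1 — hits 1, so not a primitive root.
g = 10: 10^168 ≡ 336; 10^112 ≡ 128; 10^48 ≡ 175 — none is 1, so 10 is a primitive root.
So 10 is the smallest generator of (Z/337Z)^×.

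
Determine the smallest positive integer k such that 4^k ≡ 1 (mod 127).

7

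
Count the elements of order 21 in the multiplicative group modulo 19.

0

φ(19) = 19 − 1 = 18 = 2 · 3^2.
Since (Z/19Z)^× is cyclic of order 18, the number of elements of order d is φ(d) when d | 18 and 0 otherwise.
Here 18 is not a multiple of 21, so there are no elements of order 21.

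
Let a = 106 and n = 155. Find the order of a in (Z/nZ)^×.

30

Since 106 ∈ (Z/155Z)^×, its order divides φ(155) = φ(5·31) = (5−1)·(31−1) = 4·30 = 120 = 2^3 · 3 · 5.
Divisors of 120: 1, 2, 3, 4, 5, 6, 8, 10, 12, 15, 20, 24, 30, 40, 60, 120.
Compute 106^d (mod 155) for the divisors d until we hit 1:
106^1 ≡ 106
106^2 ≡ 76
106^3 ≡ 151
106^4 ≡ 41
106^5 ≡ 6
106^6 ≡ 16
106^8 ≡ 131
106^10 ≡ 36
106^12 ≡ 101
106^15 ≡ 61
106^20 ≡ 56
106^24 ≡ 126
106^30 ≡ 1
So ord_155(106) = 30.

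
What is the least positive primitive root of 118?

φ(118) = φ(2)·φ(59) = 1·58 = 58 = 2 · 29.
Test candidates g = 2, 3, … against the prime factors q ∈ {2, 29} of φ(118): g is a generator iff g^(58/q) ≢ 1 for every such q.
g = 2: gcd(2, 118) = 2 > 1, not a unit — skip.
g = 3: 3^29 ≡ 1 — hits 1, so not a primitive root.
g = 4: gcd(4, 118) = 2 > 1, not a unit — skip.
g = 5: 5^29 ≡ 1 — hits 1, so not a primitive root.
g = 6: gcd(6, 118) = 2 > 1, not a unit — skip.
g = 7: 7^29 ≡ 1 — hits 1, so not a primitive root.
g = 8: gcd(8, 118) = 2 > 1, not a unit — skip.
g = 9: 9^29 ≡ 1 — hits 1, so not a primitive root.
g = 10: gcd(10, 118) = 2 > 1, not a unit — skip.
g = 11: 11^29 ≡ 117; 11^2 ≡ 3 — none is 1, so 11 is a primitive root.
So 11 is the smallest generator of (Z/118Z)^×.

11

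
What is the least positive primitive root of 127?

3

φ(127) = 127 − 1 = 126 = 2 · 3^2 · 7.
Test candidates g = 2, 3, … against the prime factors q ∈ {2, 3, 7} of φ(127): g is a generator iff g^(126/q) ≢ 1 for every such q.
g = 2: 2^63 ≡ 1 — hits 1, so not a primitive root.
g = 3: 3^63 ≡ 126; 3^42 ≡ 107; 3^18 ≡ 4 — none is 1, so 3 is a primitive root.
The smallest primitive root modulo 127 is 3.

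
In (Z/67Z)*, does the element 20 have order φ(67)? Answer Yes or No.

φ(67) = 67 − 1 = 66 = 2 · 3 · 11.
Test 20^(66/q) mod 67 for each prime factor q of 66:
20^33 ≡ 66 (mod 67)  [q = 2: ≢ 1 ✓]
20^22 ≡ 29 (mod 67)  [q = 3: ≢ 1 ✓]
20^6 ≡ 59 (mod 67)  [q = 11: ≢ 1 ✓]
All checks pass, so 20 has order 66 and is a primitive root modulo 67.

Yes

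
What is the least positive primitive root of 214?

5

φ(214) = φ(2)·φ(107) = 1·106 = 106 = 2 · 53.
g is a primitive root iff g^(106/q) ≢ 1 (mod 214) for each prime q ∈ {2, 53}.
g = 2: gcd(2, 214) = 2 > 1, not a unit — skip.
g = 3: 3^53 ≡ 1 — hits 1, so not a primitive root.
g = 4: gcd(4, 214) = 2 > 1, not a unit — skip.
g = 5: 5^53 ≡ 213; 5^2 ≡ 25 — none is 1, so 5 is a primitive root.
Hence the least primitive root of 214 is 5.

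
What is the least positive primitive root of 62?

3

φ(62) = φ(2)·φ(31) = 1·30 = 30 = 2 · 3 · 5.
Test candidates g = 2, 3, … against the prime factors q ∈ {2, 3, 5} of φ(62): g is a generator iff g^(30/q) ≢ 1 for every such q.
g = 2: gcd(2, 62) = 2 > 1, not a unit — skip.
g = 3: 3^15 ≡ 61; 3^10 ≡ 25; 3^6 ≡ 47 — none is 1, so 3 is a primitive root.
Hence the least primitive root of 62 is 3.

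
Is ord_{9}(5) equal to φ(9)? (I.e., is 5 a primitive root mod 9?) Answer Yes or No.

φ(9) = φ(3^2) = 3·(3−1) = 6 = 2 · 3.
5 is a primitive root mod 9 iff 5^(φ(9)/q) ≢ 1 for every prime q | φ(9), i.e. q ∈ {2, 3}.
5^3 ≡ 8 (mod 9)  [q = 2: ≢ 1 ✓]
5^2 ≡ 7 (mod 9)  [q = 3: ≢ 1 ✓]
All checks pass, so 5 has order 6 and is a primitive root modulo 9.

Yes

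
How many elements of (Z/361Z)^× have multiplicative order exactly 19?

18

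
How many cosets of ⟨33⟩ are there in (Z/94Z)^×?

By Lagrange's theorem, ord_94(33) divides φ(94) = φ(2)·φ(47) = 1·46 = 46 = 2 · 23.
Divisors of 46: 1, 2, 23, 46.
Check 33^d mod 94 for each divisor in increasing order:
33^1 ≡ 33
33^2 ≡ 55
33^23 ≡ 93
33^46 ≡ 1
Thus |⟨33⟩| = ord(33) = 46.
[(Z/94Z)^× : ⟨33⟩] = 46/46 = 1.

1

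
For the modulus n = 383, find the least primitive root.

5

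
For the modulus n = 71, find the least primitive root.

φ(71) = 71 − 1 = 70 = 2 · 5 · 7.
Test candidates g = 2, 3, … against the prime factors q ∈ {2, 5, 7} of φ(71): g is a generator iff g^(70/q) ≢ 1 for every such q.
g = 2: 2^35 ≡ 1 — hits 1, so not a primitive root.
g = 3: 3^35 ≡ 1 — hits 1, so not a primitive root.
g = 4: 4^35 ≡ 1 — hits 1, so not a primitive root.
g = 5: 5^35 ≡ 1 — hits 1, so not a primitive root.
g = 6: 6^35 ≡ 1 — hits 1, so not a primitive root.
g = 7: 7^35 ≡ 70; 7^14 ≡ 54; 7^10 ≡ 45 — none is 1, so 7 is a primitive root.
So 7 is the smallest generator of (Z/71Z)^×.

7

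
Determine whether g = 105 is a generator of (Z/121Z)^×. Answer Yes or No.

Yes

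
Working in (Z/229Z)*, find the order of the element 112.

228

Since 112 ∈ (Z/229Z)^×, its order divides φ(229) = 229 − 1 = 228 = 2^2 · 3 · 19.
Divisors of 228: 1, 2, 3, 4, 6, 12, 19, 38, 57, 76, 114, 228.
Compute 112^d (mod 229) for the divisors d until we hit 1:
112^1 ≡ 112 (mod 229)
112^2 ≡ 178 (mod 229)
112^3 ≡ 13 (mod 229)
112^4 ≡ 82 (mod 229)
112^6 ≡ 169 (mod 229)
112^12 ≡ 165 (mod 229)
112^19 ≡ 18 (mod 229)
112^38 ≡ 95 (mod 229)
112^57 ≡ 107 (mod 229)
112^76 ≡ 94 (mod 229)
112^114 ≡ 228 (mod 229)
112^228 ≡ 1 (mod 229) ✓
So ord_229(112) = 228.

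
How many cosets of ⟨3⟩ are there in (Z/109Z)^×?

4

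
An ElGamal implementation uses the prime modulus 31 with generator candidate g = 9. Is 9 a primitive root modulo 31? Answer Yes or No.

No

φ(31) = 31 − 1 = 30 = 2 · 3 · 5.
9 is a primitive root mod 31 iff 9^(φ(31)/q) ≢ 1 for every prime q | φ(31), i.e. q ∈ {2, 3, 5}.
9^15 ≡ 1 (mod 31)  [q = 2: ≡ 1 ✗]
9^10 ≡ 5 (mod 31)  [q = 3: ≢ 1 ✓]
9^6 ≡ 8 (mod 31)  [q = 5: ≢ 1 ✓]
The check at q = 2 fails, so 9 generates a proper subgroup.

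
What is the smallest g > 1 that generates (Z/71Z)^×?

φ(71) = 71 − 1 = 70 = 2 · 5 · 7.
Test candidates g = 2, 3, … against the prime factors q ∈ {2, 5, 7} of φ(71): g is a generator iff g^(70/q) ≢ 1 for every such q.
g = 2: 2^35 ≡ 1 — hits 1, so not a primitive root.
g = 3: 3^35 ≡ 1 — hits 1, so not a primitive root.
g = 4: 4^35 ≡ 1 — hits 1, so not a primitive root.
g = 5: 5^35 ≡ 1 — hits 1, so not a primitive root.
g = 6: 6^35 ≡ 1 — hits 1, so not a primitive root.
g = 7: 7^35 ≡ 70; 7^14 ≡ 54; 7^10 ≡ 45 — none is 1, so 7 is a primitive root.
Hence the least primitive root of 71 is 7.

7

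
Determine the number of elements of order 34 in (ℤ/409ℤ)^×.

16

φ(409) = 409 − 1 = 408 = 2^3 · 3 · 17.
Since (Z/409Z)^× is cyclic of order 408, the number of elements of order d is φ(d) when d | 408 and 0 otherwise.
34 = 2 · 17 divides 408, and φ(34) = 16.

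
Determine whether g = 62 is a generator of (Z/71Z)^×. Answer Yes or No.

φ(71) = 71 − 1 = 70 = 2 · 5 · 7.
An element g generates (Z/71Z)^× iff g^(70/q) ≢ 1 (mod 71) for each prime q ∈ {2, 5, 7}.
62^35 ≡ 70 (mod 71)  [q = 2: ≢ 1 ✓]
62^14 ≡ 5 (mod 71)  [q = 5: ≢ 1 ✓]
62^10 ≡ 32 (mod 71)  [q = 7: ≢ 1 ✓]
Every test exponent gives a nontrivial residue, hence 62 generates the full group.

Yes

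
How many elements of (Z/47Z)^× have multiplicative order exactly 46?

22

φ(47) = 47 − 1 = 46 = 2 · 23.
Since (Z/47Z)^× is cyclic of order 46, the number of elements of order d is φ(d) when d | 46 and 0 otherwise.
46 = 2 · 23 divides 46, and φ(46) = 22.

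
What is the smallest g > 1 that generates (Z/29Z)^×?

2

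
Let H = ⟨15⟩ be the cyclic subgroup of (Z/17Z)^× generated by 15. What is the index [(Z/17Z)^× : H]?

ord(15) | φ(17) = 17 − 1 = 16 = 2^4.
Divisors of 16: 1, 2, 4, 8, 16.
Compute 15^d (mod 17) for the divisors d until we hit 1:
15^1 ≡ 15 (mod 17)
15^2 ≡ 4 (mod 17)
15^4 ≡ 16 (mod 17)
15^8 ≡ 1 (mod 17) ✓
So ord_17(15) = 8, hence |⟨15⟩| = 8.
The index is φ(17) / ord(15) = 16 / 8 = 2.

2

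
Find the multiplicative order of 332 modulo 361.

171

ord(332) | φ(361) = φ(19^2) = 19·(19−1) = 342 = 2 · 3^2 · 19.
Divisors of 342: 1, 2, 3, 6, 9, 18, 19, 38, 57, 114, 171, 342.
Compute 332^d (mod 361) for the divisors d until we hit 1:
332^1 ≡ 332 (mod 361)
332^2 ≡ 119 (mod 361)
332^3 ≡ 159 (mod 361)
332^6 ≡ 11 (mod 361)
332^9 ≡ 305 (mod 361)
332^18 ≡ 248 (mod 361)
332^19 ≡ 28 (mod 361)
332^38 ≡ 62 (mod 361)
332^57 ≡ 292 (mod 361)
332^114 ≡ 68 (mod 361)
332^171 ≡ 1 (mod 361) ✓
Hence ord(332) = 171.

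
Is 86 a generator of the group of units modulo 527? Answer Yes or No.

No

527 = 17 · 31 is a product of two distinct odd primes, so (Z/527Z)^× ≅ (Z/17Z)^× × (Z/31Z)^× is not cyclic.
No primitive root modulo 527 exists; in particular 86 is not one.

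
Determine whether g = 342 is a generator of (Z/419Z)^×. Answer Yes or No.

φ(419) = 419 − 1 = 418 = 2 · 11 · 19.
342 is a primitive root mod 419 iff 342^(φ(419)/q) ≢ 1 for every prime q | φ(419), i.e. q ∈ {2, 11, 19}.
342^209 ≡ 1 (mod 419)  [q = 2: ≡ 1 ✗]
342^38 ≡ 334 (mod 419)  [q = 11: ≢ 1 ✓]
342^22 ≡ 306 (mod 419)  [q = 19: ≢ 1 ✓]
Since 342^209 ≡ 1, the order of 342 divides 209 < 418, so 342 is not a primitive root.

No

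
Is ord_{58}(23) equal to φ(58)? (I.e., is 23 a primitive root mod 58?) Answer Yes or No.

φ(58) = φ(2)·φ(29) = 1·28 = 28 = 2^2 · 7.
An element g generates (Z/58Z)^× iff g^(28/q) ≢ 1 (mod 58) for each prime q ∈ {2, 7}.
23^14 ≡ 1 (mod 58)  [q = 2: ≡ 1 ✗]
23^4 ≡ 49 (mod 58)  [q = 7: ≢ 1 ✓]
23^14 ≡ 1 shows ord(23) | 14, strictly less than φ(58); not a primitive root.

No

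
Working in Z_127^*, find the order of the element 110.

Since 110 ∈ (Z/127Z)^×, its order divides φ(127) = 127 − 1 = 126 = 2 · 3^2 · 7.
Divisors of 126: 1, 2, 3, 6, 7, 9, 14, 18, 21, 42, 63, 126.
Compute 110^d (mod 127) for the divisors d until we hit 1:
110^1 ≡ 110 (mod 127)
110^2 ≡ 35 (mod 127)
110^3 ≡ 40 (mod 127)
110^6 ≡ 76 (mod 127)
110^7 ≡ 105 (mod 127)
110^9 ≡ 119 (mod 127)
110^14 ≡ 103 (mod 127)
110^18 ≡ 64 (mod 127)
110^21 ≡ 20 (mod 127)
110^42 ≡ 19 (mod 127)
110^63 ≡ 126 (mod 127)
110^126 ≡ 1 (mod 127) ✓
Therefore the multiplicative order of 110 modulo 127 is 126.

126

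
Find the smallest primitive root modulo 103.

φ(103) = 103 − 1 = 102 = 2 · 3 · 17.
Test candidates g = 2, 3, … against the prime factors q ∈ {2, 3, 17} of φ(103): g is a generator iff g^(102/q) ≢ 1 for every such q.
g = 2: 2^51 ≡ 1 — hits 1, so not a primitive root.
g = 3: 3^51 ≡ 102; 3^34 ≡ 1 — hits 1, so not a primitive root.
g = 4: 4^51 ≡ 1 — hits 1, so not a primitive root.
g = 5: 5^51 ≡ 102; 5^34 ≡ 56; 5^6 ≡ 72 — none is 1, so 5 is a primitive root.
So 5 is the smallest generator of (Z/103Z)^×.

5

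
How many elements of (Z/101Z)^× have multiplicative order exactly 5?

4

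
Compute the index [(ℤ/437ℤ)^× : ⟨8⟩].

6

Since 8 ∈ (Z/437Z)^×, its order divides φ(437) = φ(19·23) = (19−1)·(23−1) = 18·22 = 396 = 2^2 · 3^2 · 11.
Divisors of 396: 1, 2, 3, 4, 6, 9, 11, 12, 18, 22, 33, 36, 44, 66, 99, 132, 198, 396.
Check 8^d mod 437 for each divisor in increasing order:
8^1 ≡ 8 (mod 437)
8^2 ≡ 64 (mod 437)
8^3 ≡ 75 (mod 437)
8^4 ≡ 163 (mod 437)
8^6 ≡ 381 (mod 437)
8^9 ≡ 170 (mod 437)
8^11 ≡ 392 (mod 437)
8^12 ≡ 77 (mod 437)
8^18 ≡ 58 (mod 437)
8^22 ≡ 277 (mod 437)
8^33 ≡ 208 (mod 437)
8^36 ≡ 305 (mod 437)
8^44 ≡ 254 (mod 437)
8^66 ≡ 1 (mod 437) ✓
Thus |⟨8⟩| = ord(8) = 66.
[(Z/437Z)^× : ⟨8⟩] = 396/66 = 6.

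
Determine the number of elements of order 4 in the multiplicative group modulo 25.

2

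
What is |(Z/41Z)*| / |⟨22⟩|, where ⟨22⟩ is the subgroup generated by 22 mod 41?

ord(22) | φ(41) = 41 − 1 = 40 = 2^3 · 5.
Divisors of 40: 1, 2, 4, 5, 8, 10, 20, 40.
Test each divisor d:
22^1 ≡ 22 (mod 41)
22^2 ≡ 33 (mod 41)
22^4 ≡ 23 (mod 41)
22^5 ≡ 14 (mod 41)
22^8 ≡ 37 (mod 41)
22^10 ≡ 32 (mod 41)
22^20 ≡ 40 (mod 41)
22^40 ≡ 1 (mod 41) ✓
So ord_41(22) = 40, hence |⟨22⟩| = 40.
The index is φ(41) / ord(22) = 40 / 40 = 1.

1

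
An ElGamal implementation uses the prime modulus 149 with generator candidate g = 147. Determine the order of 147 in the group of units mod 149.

148

ord(147) | φ(149) = 149 − 1 = 148 = 2^2 · 37.
Divisors of 148: 1, 2, 4, 37, 74, 148.
Compute 147^d (mod 149) for the divisors d until we hit 1:
147^1 ≡ 147 (mod 149)
147^2 ≡ 4 (mod 149)
147^4 ≡ 16 (mod 149)
147^37 ≡ 44 (mod 149)
147^74 ≡ 148 (mod 149)
147^148 ≡ 1 (mod 149) ✓
The smallest such exponent is 148, so the order of 147 is 148.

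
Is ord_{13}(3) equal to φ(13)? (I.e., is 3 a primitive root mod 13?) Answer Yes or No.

No

φ(13) = 13 − 1 = 12 = 2^2 · 3.
An element g generates (Z/13Z)^× iff g^(12/q) ≢ 1 (mod 13) for each prime q ∈ {2, 3}.
3^6 ≡ 1 (mod 13)  [q = 2: ≡ 1 ✗]
3^4 ≡ 3 (mod 13)  [q = 3: ≢ 1 ✓]
The check at q = 2 fails, so 3 generates a proper subgroup.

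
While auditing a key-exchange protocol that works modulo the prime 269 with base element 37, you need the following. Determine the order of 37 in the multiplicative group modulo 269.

67

ord(37) | φ(269) = 269 − 1 = 268 = 2^2 · 67.
Divisors of 268: 1, 2, 4, 67, 134, 268.
Evaluate successive powers at the divisors of 268:
37^1 ≡ 37
37^2 ≡ 24
37^4 ≡ 38
37^67 ≡ 1
So ord_269(37) = 67.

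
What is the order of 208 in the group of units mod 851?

The order of 208 must divide φ(851) = φ(23·37) = (23−1)·(37−1) = 22·36 = 792 = 2^3 · 3^2 · 11.
Divisors of 792: 1, 2, 3, 4, 6, 8, 9, 11, 12, 18, 22, 24, 33, 36, 44, 66, 72, 88, 99, 132, 198, 264, 396, 792.
Test each divisor d:
208^1 ≡ 208 (mod 851)
208^2 ≡ 714 (mod 851)
208^3 ≡ 438 (mod 851)
208^4 ≡ 47 (mod 851)
208^6 ≡ 369 (mod 851)
208^8 ≡ 507 (mod 851)
208^9 ≡ 783 (mod 851)
208^11 ≡ 806 (mod 851)
208^12 ≡ 1 (mod 851) ✓
The smallest such exponent is 12, so the order of 208 is 12.

12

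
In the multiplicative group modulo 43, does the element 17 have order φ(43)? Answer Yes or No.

No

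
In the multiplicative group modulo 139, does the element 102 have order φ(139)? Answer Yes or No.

Yes

φ(139) = 139 − 1 = 138 = 2 · 3 · 23.
Test 102^(138/q) mod 139 for each prime factor q of 138:
102^69 ≡ 138 (mod 139)  [q = 2: ≢ 1 ✓]
102^46 ≡ 42 (mod 139)  [q = 3: ≢ 1 ✓]
102^6 ≡ 52 (mod 139)  [q = 23: ≢ 1 ✓]
Every test exponent gives a nontrivial residue, hence 102 generates the full group.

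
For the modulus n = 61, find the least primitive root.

φ(61) = 61 − 1 = 60 = 2^2 · 3 · 5.
Test candidates g = 2, 3, … against the prime factors q ∈ {2, 3, 5} of φ(61): g is a generator iff g^(60/q) ≢ 1 for every such q.
g = 2: 2^30 ≡ 60; 2^20 ≡ 47; 2^12 ≡ 9 — none is 1, so 2 is a primitive root.
So 2 is the smallest generator of (Z/61Z)^×.

2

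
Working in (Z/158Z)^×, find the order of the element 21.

13

By Lagrange's theorem, ord_158(21) divides φ(158) = φ(2)·φ(79) = 1·78 = 78 = 2 · 3 · 13.
Divisors of 78: 1, 2, 3, 6, 13, 26, 39, 78.
Compute 21^d (mod 158) for the divisors d until we hit 1:
21^1 ≡ 21
21^2 ≡ 125
21^3 ≡ 97
21^6 ≡ 87
21^13 ≡ 1
Therefore the multiplicative order of 21 modulo 158 is 13.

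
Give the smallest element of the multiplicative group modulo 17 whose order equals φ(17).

3

φ(17) = 17 − 1 = 16 = 2^4.
Test candidates g = 2, 3, … against the prime factors q ∈ {2} of φ(17): g is a generator iff g^(16/q) ≢ 1 for every such q.
g = 2: 2^8 ≡ 1 — hits 1, so not a primitive root.
g = 3: 3^8 ≡ 16 — none is 1, so 3 is a primitive root.
Hence the least primitive root of 17 is 3.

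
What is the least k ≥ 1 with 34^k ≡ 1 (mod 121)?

11

The order of 34 must divide φ(121) = φ(11^2) = 11·(11−1) = 110 = 2 · 5 · 11.
Divisors of 110: 1, 2, 5, 10, 11, 22, 55, 110.
Compute 34^d (mod 121) for the divisors d until we hit 1:
34^1 ≡ 34 (mod 121)
34^2 ≡ 67 (mod 121)
34^5 ≡ 45 (mod 121)
34^10 ≡ 89 (mod 121)
34^11 ≡ 1 (mod 121) ✓
Therefore the multiplicative order of 34 modulo 121 is 11.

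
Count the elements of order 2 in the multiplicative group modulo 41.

1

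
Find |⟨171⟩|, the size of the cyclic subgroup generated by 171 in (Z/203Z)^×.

Since 171 ∈ (Z/203Z)^×, its order divides φ(203) = φ(7·29) = (7−1)·(29−1) = 6·28 = 168 = 2^3 · 3 · 7.
Divisors of 168: 1, 2, 3, 4, 6, 7, 8, 12, 14, 21, 24, 28, 42, 56, 84, 168.
Evaluate successive powers at the divisors of 168:
171^1 ≡ 171
171^2 ≡ 9
171^3 ≡ 118
171^4 ≡ 81
171^6 ≡ 120
171^7 ≡ 17
171^8 ≡ 65
171^12 ≡ 190
171^14 ≡ 86
171^21 ≡ 41
171^24 ≡ 169
171^28 ≡ 88
171^42 ≡ 57
171^56 ≡ 30
171^84 ≡ 1
The smallest such exponent is 84, so the order of 171 is 84.

84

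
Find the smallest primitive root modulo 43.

3

φ(43) = 43 − 1 = 42 = 2 · 3 · 7.
Test candidates g = 2, 3, … against the prime factors q ∈ {2, 3, 7} of φ(43): g is a generator iff g^(42/q) ≢ 1 for every such q.
g = 2: 2^21 ≡ 42; 2^14 ≡ 1 — hits 1, so not a primitive root.
g = 3: 3^21 ≡ 42; 3^14 ≡ 36; 3^6 ≡ 41 — none is 1, so 3 is a primitive root.
So 3 is the smallest generator of (Z/43Z)^×.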